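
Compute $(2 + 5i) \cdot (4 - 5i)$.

(a1*a2 - b1*b2) + (a1*b2 + b1*a2)i
= (8 - (-25)) + (-10 + 20)i
= 33 + 10i


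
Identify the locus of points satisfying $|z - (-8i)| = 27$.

|z - z0| = r describes a circle centered at z0 with radius r
Here z0 = -8i and r = 27
Locus: Circle centered at (0, -8) with radius 27


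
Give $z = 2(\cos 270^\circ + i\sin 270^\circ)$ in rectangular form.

a = r cos θ = 2 * 0 = 0
b = r sin θ = 2 * -1 = -2
z = -2i


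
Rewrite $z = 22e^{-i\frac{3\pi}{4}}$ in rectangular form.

a = r cos θ = 22 * -sqrt(2)/2 = -11*sqrt(2)
b = r sin θ = 22 * -sqrt(2)/2 = -11*sqrt(2)
z = -11*sqrt(2) - 11*sqrt(2)i


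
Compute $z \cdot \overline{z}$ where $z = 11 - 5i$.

z * conjugate(z) = |z|^2 = a^2 + b^2
= 11^2 + (-5)^2 = 146


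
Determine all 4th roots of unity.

ω_k = e^(2πik/4) = cos(2πk/4) + i sin(2πk/4) for k = 0, 1, ..., 3
Roots: 1, i, -1, -i


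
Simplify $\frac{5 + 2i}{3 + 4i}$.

Multiply numerator and denominator by conjugate (3 - 4i):
= (5 + 2i)(3 - 4i) / (3^2 + 4^2)
= (23 - 14i) / 25
= 23/25 - (14/25)i


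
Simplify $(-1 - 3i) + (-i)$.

(-1 + 0) + (-3 + (-1))i = -1 - 4i


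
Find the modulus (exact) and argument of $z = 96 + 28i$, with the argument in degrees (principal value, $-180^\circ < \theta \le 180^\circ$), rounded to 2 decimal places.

|z| = sqrt(96^2 + 28^2) = 100
arg(z) = arctan(b/a) = arctan(28/96) (quadrant-adjusted) = 16.26°


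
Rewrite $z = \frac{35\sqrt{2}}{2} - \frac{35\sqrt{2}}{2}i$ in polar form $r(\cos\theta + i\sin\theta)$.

r = |z| = sqrt(a^2 + b^2) = sqrt((35*sqrt(2)/2)^2 + (-35*sqrt(2)/2)^2) = sqrt(1225/2 + 1225/2) = sqrt(1225) = 35
θ = arctan(b/a) = arctan(-24.7487/24.7487) (quadrant-adjusted) = 315°
z = 35(cos 315° + i sin 315°)


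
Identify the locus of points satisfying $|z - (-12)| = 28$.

|z - z0| = r describes a circle centered at z0 with radius r
Here z0 = -12 and r = 28
Locus: Circle centered at (-12, 0) with radius 28


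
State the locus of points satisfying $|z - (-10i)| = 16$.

|z - z0| = r describes a circle centered at z0 with radius r
Here z0 = -10i and r = 16
Locus: Circle centered at (0, -10) with radius 16


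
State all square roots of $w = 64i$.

|w| = 64, arg(w) = 90°
Root modulus = 64^(1/2) = 8
Root arguments: θ_k = (90° + 360°k)/2 for k = 0, 1, ..., 1
Roots: 4*sqrt(2) + 4*sqrt(2)i, -4*sqrt(2) - 4*sqrt(2)i


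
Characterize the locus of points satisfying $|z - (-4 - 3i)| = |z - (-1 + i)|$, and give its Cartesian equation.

|z - z1| = |z - z2| means z is equidistant from z1 and z2,
i.e. the perpendicular bisector of the segment from (-4, -3) to (-1, 1) (midpoint (-5/2, -1)).
With z = x + yi, square both sides:
(x - (-4))^2 + (y - (-3))^2 = (x - (-1))^2 + (y - 1)^2
The x^2 and y^2 terms cancel: 6x + 8y = 2 - 25 = -23
Simplify: 6x + 8y = -23
Locus: Perpendicular bisector of the segment from (-4, -3) to (-1, 1): the line 6x + 8y = -23


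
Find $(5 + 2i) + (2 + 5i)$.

(5 + 2) + (2 + 5)i = 7 + 7i


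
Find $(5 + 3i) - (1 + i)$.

(5 - 1) + (3 - 1)i = 4 + 2i


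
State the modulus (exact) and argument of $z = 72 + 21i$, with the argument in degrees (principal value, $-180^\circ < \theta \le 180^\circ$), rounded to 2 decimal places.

|z| = sqrt(72^2 + 21^2) = 75
arg(z) = arctan(b/a) = arctan(21/72) (quadrant-adjusted) = 16.26°


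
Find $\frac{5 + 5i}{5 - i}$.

Multiply numerator and denominator by conjugate (5 + i):
= (5 + 5i)(5 + i) / (5^2 + (-1)^2)
= (20 + 30i) / 26
Divide through by 2: (10 + 15i) / 13
= 10/13 + (15/13)i


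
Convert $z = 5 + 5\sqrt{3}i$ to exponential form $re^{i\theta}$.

r = |z| = sqrt((5)^2 + (5*sqrt(3))^2) = sqrt(25 + 75) = sqrt(100) = 10
θ = arctan(b/a) = arctan(8.6603/5) (quadrant-adjusted) = 60° = π/3
z = 10e^(i*π/3)


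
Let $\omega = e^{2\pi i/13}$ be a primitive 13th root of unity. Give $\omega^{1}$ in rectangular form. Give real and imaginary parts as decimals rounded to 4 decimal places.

ω^1 = e^(2πi·1/13) = e^(i·2π/13)
= cos(2π/13) + i sin(2π/13)
= 0.8855 + 0.4647i


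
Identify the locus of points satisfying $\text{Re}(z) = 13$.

Re(z) = x where z = x + yi; the equation x = 13 is satisfied by all points with that x-coordinate
Locus: Vertical line x = 13


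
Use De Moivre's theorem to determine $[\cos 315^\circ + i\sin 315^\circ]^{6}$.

By De Moivre: z^n = r^n(cos(nθ) + i sin(nθ))
= 1^6(cos(6*315°) + i sin(6*315°))
= 1(cos 90° + i sin 90°)
= i


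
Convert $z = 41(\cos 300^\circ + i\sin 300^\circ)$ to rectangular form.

a = r cos θ = 41 * 1/2 = 41/2
b = r sin θ = 41 * -sqrt(3)/2 = -41*sqrt(3)/2
z = 41/2 - (41*sqrt(3)/2)i


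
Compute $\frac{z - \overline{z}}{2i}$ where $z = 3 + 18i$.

z - conjugate(z) = 2bi
(z - conjugate(z))/(2i) = 2bi/(2i) = b = 18


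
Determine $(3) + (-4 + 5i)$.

(3 + (-4)) + (0 + 5)i = -1 + 5i


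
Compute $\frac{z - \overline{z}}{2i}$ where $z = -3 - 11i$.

z - conjugate(z) = 2bi
(z - conjugate(z))/(2i) = 2bi/(2i) = b = -11


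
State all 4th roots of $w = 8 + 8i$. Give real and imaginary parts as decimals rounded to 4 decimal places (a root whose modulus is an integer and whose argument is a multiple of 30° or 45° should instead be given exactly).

|w| = sqrt(128) ≈ 11.313708, arg(w) = 45°
Root modulus = sqrt(128)^(1/4) ≈ 1.834008
Root arguments: θ_k = (45° + 360°k)/4 for k = 0, 1, ..., 3
Compute each root as (root modulus)(cos θ_k + i sin θ_k) using full-precision intermediates, then round to 4 decimal places.
Roots: 1.7988 + 0.3578i, -0.3578 + 1.7988i, -1.7988 - 0.3578i, 0.3578 - 1.7988i


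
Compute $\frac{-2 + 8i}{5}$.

Divisor is real, so divide each part by 5:
= -2/5 + (8/5)i


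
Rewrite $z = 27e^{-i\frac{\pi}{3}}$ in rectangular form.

a = r cos θ = 27 * 1/2 = 27/2
b = r sin θ = 27 * -sqrt(3)/2 = -27*sqrt(3)/2
z = 27/2 - (27*sqrt(3)/2)i


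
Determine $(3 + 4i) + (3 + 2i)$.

(3 + 3) + (4 + 2)i = 6 + 6i


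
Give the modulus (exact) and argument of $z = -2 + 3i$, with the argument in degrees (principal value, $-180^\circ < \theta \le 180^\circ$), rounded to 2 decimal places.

|z| = sqrt((-2)^2 + 3^2) = sqrt(13)
arg(z) = arctan(b/a) = arctan(3/-2) (quadrant-adjusted) = 123.69°


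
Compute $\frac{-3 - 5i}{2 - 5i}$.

Multiply numerator and denominator by conjugate (2 + 5i):
= (-3 - 5i)(2 + 5i) / (2^2 + (-5)^2)
= (19 - 25i) / 29
= 19/29 - (25/29)i


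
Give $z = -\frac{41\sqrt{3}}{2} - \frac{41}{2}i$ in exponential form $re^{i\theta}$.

r = |z| = sqrt((-41*sqrt(3)/2)^2 + (-41/2)^2) = sqrt(5043/4 + 1681/4) = sqrt(1681) = 41
θ = arctan(b/a) = arctan(-20.5/-35.507) (quadrant-adjusted) = 210° = 7π/6
z = 41e^(i*7π/6)


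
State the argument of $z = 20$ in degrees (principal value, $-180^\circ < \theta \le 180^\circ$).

b = 0 and a > 0, so z lies on the positive real axis: θ = 0°


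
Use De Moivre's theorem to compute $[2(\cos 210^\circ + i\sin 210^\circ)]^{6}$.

By De Moivre: z^n = r^n(cos(nθ) + i sin(nθ))
= 2^6(cos(6*210°) + i sin(6*210°))
= 64(cos 180° + i sin 180°)
= -64


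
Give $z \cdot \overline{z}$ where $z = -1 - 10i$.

z * conjugate(z) = |z|^2 = a^2 + b^2
= (-1)^2 + (-10)^2 = 101


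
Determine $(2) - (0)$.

(2 - 0) + (0 - 0)i = 2


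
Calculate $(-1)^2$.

(a + bi)^2 = a^2 - b^2 + 2abi
= (-1)^2 - 0^2 + 2*(-1)*0i
= 1


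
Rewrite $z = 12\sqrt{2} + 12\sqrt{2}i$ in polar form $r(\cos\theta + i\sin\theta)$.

r = |z| = sqrt(a^2 + b^2) = sqrt((12*sqrt(2))^2 + (12*sqrt(2))^2) = sqrt(288 + 288) = sqrt(576) = 24
θ = arctan(b/a) = arctan(16.9706/16.9706) (quadrant-adjusted) = 45°
z = 24(cos 45° + i sin 45°)


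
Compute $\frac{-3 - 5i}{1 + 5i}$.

Multiply numerator and denominator by conjugate (1 - 5i):
= (-3 - 5i)(1 - 5i) / (1^2 + 5^2)
= (-28 + 10i) / 26
Divide through by 2: (-14 + 5i) / 13
= -14/13 + (5/13)i


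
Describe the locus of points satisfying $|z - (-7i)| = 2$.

|z - z0| = r describes a circle centered at z0 with radius r
Here z0 = -7i and r = 2
Locus: Circle centered at (0, -7) with radius 2


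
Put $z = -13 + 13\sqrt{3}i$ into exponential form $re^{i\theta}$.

r = |z| = sqrt((-13)^2 + (13*sqrt(3))^2) = sqrt(169 + 507) = sqrt(676) = 26
θ = arctan(b/a) = arctan(22.5167/-13) (quadrant-adjusted) = 120° = 2π/3
z = 26e^(i*2π/3)


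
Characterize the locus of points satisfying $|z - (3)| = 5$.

|z - z0| = r describes a circle centered at z0 with radius r
Here z0 = 3 and r = 5
Locus: Circle centered at (3, 0) with radius 5


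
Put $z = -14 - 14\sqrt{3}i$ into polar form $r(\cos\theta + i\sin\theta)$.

r = |z| = sqrt(a^2 + b^2) = sqrt((-14)^2 + (-14*sqrt(3))^2) = sqrt(196 + 588) = sqrt(784) = 28
θ = arctan(b/a) = arctan(-24.2487/-14) (quadrant-adjusted) = 240°
z = 28(cos 240° + i sin 240°)


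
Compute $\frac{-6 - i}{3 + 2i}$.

Multiply numerator and denominator by conjugate (3 - 2i):
= (-6 - i)(3 - 2i) / (3^2 + 2^2)
= (-20 + 9i) / 13
= -20/13 + (9/13)i


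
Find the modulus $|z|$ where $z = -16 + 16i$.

|z| = sqrt(a^2 + b^2) = sqrt((-16)^2 + 16^2) = sqrt(512) = sqrt(512)


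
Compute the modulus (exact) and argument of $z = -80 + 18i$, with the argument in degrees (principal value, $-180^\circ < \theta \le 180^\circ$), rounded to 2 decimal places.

|z| = sqrt((-80)^2 + 18^2) = 82
arg(z) = arctan(b/a) = arctan(18/-80) (quadrant-adjusted) = 167.32°


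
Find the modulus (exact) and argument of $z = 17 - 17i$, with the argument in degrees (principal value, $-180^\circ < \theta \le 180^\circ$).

|z| = sqrt(17^2 + (-17)^2) = sqrt(578)
arg(z) = arctan(b/a) = arctan(-17/17) (quadrant-adjusted) = -45°


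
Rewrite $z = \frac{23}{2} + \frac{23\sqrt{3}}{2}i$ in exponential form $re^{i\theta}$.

r = |z| = sqrt((23/2)^2 + (23*sqrt(3)/2)^2) = sqrt(529/4 + 1587/4) = sqrt(529) = 23
θ = arctan(b/a) = arctan(19.9186/11.5) (quadrant-adjusted) = 60° = π/3
z = 23e^(i*π/3)


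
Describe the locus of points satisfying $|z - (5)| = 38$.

|z - z0| = r describes a circle centered at z0 with radius r
Here z0 = 5 and r = 38
Locus: Circle centered at (5, 0) with radius 38


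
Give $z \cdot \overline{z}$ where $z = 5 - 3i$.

z * conjugate(z) = |z|^2 = a^2 + b^2
= 5^2 + (-3)^2 = 34


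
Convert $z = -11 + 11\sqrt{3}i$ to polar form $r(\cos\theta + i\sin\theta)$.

r = |z| = sqrt(a^2 + b^2) = sqrt((-11)^2 + (11*sqrt(3))^2) = sqrt(121 + 363) = sqrt(484) = 22
θ = arctan(b/a) = arctan(19.0526/-11) (quadrant-adjusted) = 120°
z = 22(cos 120° + i sin 120°)


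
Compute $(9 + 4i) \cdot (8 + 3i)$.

(a1*a2 - b1*b2) + (a1*b2 + b1*a2)i
= (72 - 12) + (27 + 32)i
= 60 + 59i


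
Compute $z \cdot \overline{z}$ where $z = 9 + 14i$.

z * conjugate(z) = |z|^2 = a^2 + b^2
= 9^2 + 14^2 = 277


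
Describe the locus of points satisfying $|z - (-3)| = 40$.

|z - z0| = r describes a circle centered at z0 with radius r
Here z0 = -3 and r = 40
Locus: Circle centered at (-3, 0) with radius 40


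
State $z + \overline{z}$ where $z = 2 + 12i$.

z + conjugate(z) = (a + bi) + (a - bi) = 2a
= 2 * 2 = 4


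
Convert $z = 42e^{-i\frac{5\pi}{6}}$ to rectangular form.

a = r cos θ = 42 * -sqrt(3)/2 = -21*sqrt(3)
b = r sin θ = 42 * -1/2 = -21
z = -21*sqrt(3) - 21i


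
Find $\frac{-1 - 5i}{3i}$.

Multiply numerator and denominator by conjugate (-3i):
= (-1 - 5i)(-3i) / (0^2 + 3^2)
= (-15 + 3i) / 9
Divide through by 3: (-5 + i) / 3
= -5/3 + (1/3)i


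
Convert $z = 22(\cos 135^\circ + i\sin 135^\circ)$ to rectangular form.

a = r cos θ = 22 * -sqrt(2)/2 = -11*sqrt(2)
b = r sin θ = 22 * sqrt(2)/2 = 11*sqrt(2)
z = -11*sqrt(2) + 11*sqrt(2)i


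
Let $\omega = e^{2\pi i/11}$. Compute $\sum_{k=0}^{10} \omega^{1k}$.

Let ζ = ω^1 = e^(2πi·1/11). Since 11 ∤ 1, ζ ≠ 1.
Sum = Σ_{k=0}^{10} ζ^k = (ζ^11 - 1)/(ζ - 1) = (ω^{1·11} - 1)/(ζ - 1) = (1 - 1)/(ζ - 1) = 0


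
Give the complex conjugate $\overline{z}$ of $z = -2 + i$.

If z = a + bi, then conjugate(z) = a - bi
conjugate(-2 + i) = -2 - i


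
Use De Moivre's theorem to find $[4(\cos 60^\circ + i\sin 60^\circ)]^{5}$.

By De Moivre: z^n = r^n(cos(nθ) + i sin(nθ))
= 4^5(cos(5*60°) + i sin(5*60°))
= 1024(cos 300° + i sin 300°)
= 512 - 512*sqrt(3)i


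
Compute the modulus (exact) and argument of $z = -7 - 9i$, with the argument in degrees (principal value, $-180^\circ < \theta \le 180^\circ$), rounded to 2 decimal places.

|z| = sqrt((-7)^2 + (-9)^2) = sqrt(130)
arg(z) = arctan(b/a) = arctan(-9/-7) (quadrant-adjusted) = -127.87°


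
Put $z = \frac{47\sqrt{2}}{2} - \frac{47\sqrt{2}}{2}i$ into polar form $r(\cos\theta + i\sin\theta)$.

r = |z| = sqrt(a^2 + b^2) = sqrt((47*sqrt(2)/2)^2 + (-47*sqrt(2)/2)^2) = sqrt(2209/2 + 2209/2) = sqrt(2209) = 47
θ = arctan(b/a) = arctan(-33.234/33.234) (quadrant-adjusted) = 315°
z = 47(cos 315° + i sin 315°)


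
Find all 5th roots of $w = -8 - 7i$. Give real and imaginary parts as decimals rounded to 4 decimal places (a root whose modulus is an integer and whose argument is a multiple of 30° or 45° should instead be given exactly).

|w| = sqrt(113) ≈ 10.630146, arg(w) ≈ 221.185925°
Root modulus = sqrt(113)^(1/5) ≈ 1.604382
Root arguments: θ_k = (arg(w) + 360°k)/5 for k = 0, 1, ..., 4
Compute each root as (root modulus)(cos θ_k + i sin θ_k) using full-precision intermediates, then round to 4 decimal places.
Roots: 1.1495 + 1.1193i, -0.7093 + 1.4391i, -1.5878 - 0.2299i, -0.2721 - 1.5811i, 1.4197 - 0.7473i


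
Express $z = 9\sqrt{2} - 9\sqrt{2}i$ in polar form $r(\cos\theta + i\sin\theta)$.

r = |z| = sqrt(a^2 + b^2) = sqrt((9*sqrt(2))^2 + (-9*sqrt(2))^2) = sqrt(162 + 162) = sqrt(324) = 18
θ = arctan(b/a) = arctan(-12.7279/12.7279) (quadrant-adjusted) = 315°
z = 18(cos 315° + i sin 315°)


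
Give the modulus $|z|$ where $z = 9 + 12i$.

|z| = sqrt(a^2 + b^2) = sqrt(9^2 + 12^2) = sqrt(225) = 15


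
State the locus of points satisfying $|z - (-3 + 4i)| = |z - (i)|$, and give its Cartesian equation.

|z - z1| = |z - z2| means z is equidistant from z1 and z2,
i.e. the perpendicular bisector of the segment from (-3, 4) to (0, 1) (midpoint (-3/2, 5/2)).
With z = x + yi, square both sides:
(x - (-3))^2 + (y - 4)^2 = (x - 0)^2 + (y - 1)^2
The x^2 and y^2 terms cancel: 6x + (-6)y = 1 - 25 = -24
Simplify: x - y = -4
Locus: Perpendicular bisector of the segment from (-3, 4) to (0, 1): the line x - y = -4


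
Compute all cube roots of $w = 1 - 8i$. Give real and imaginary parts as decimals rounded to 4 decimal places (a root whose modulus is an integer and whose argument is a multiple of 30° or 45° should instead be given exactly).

|w| = sqrt(65) ≈ 8.062258, arg(w) ≈ 277.125016°
Root modulus = sqrt(65)^(1/3) ≈ 2.005175
Root arguments: θ_k = (arg(w) + 360°k)/3 for k = 0, 1, ..., 2
Compute each root as (root modulus)(cos θ_k + i sin θ_k) using full-precision intermediates, then round to 4 decimal places.
Roots: -0.0831 + 2.0035i, -1.6935 - 1.0737i, 1.7766 - 0.9298i


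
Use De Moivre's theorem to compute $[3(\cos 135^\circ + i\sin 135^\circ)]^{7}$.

By De Moivre: z^n = r^n(cos(nθ) + i sin(nθ))
= 3^7(cos(7*135°) + i sin(7*135°))
= 2187(cos 225° + i sin 225°)
= -2187*sqrt(2)/2 - (2187*sqrt(2)/2)i


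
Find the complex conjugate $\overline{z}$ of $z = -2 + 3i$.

If z = a + bi, then conjugate(z) = a - bi
conjugate(-2 + 3i) = -2 - 3i


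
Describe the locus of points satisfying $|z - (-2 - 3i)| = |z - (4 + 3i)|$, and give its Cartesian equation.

|z - z1| = |z - z2| means z is equidistant from z1 and z2,
i.e. the perpendicular bisector of the segment from (-2, -3) to (4, 3) (midpoint (1, 0)).
With z = x + yi, square both sides:
(x - (-2))^2 + (y - (-3))^2 = (x - 4)^2 + (y - 3)^2
The x^2 and y^2 terms cancel: 12x + 12y = 25 - 13 = 12
Simplify: x + y = 1
Locus: Perpendicular bisector of the segment from (-2, -3) to (4, 3): the line x + y = 1


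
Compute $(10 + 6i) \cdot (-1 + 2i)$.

(a1*a2 - b1*b2) + (a1*b2 + b1*a2)i
= (-10 - 12) + (20 + (-6))i
= -22 + 14i


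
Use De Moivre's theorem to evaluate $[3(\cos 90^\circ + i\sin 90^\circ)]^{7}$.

By De Moivre: z^n = r^n(cos(nθ) + i sin(nθ))
= 3^7(cos(7*90°) + i sin(7*90°))
= 2187(cos 270° + i sin 270°)
= -2187i


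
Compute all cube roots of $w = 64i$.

|w| = 64, arg(w) = 90°
Root modulus = 64^(1/3) = 4
Root arguments: θ_k = (90° + 360°k)/3 for k = 0, 1, ..., 2
Roots: 2*sqrt(3) + 2i, -2*sqrt(3) + 2i, -4i


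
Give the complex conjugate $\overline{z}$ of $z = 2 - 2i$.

If z = a + bi, then conjugate(z) = a - bi
conjugate(2 - 2i) = 2 + 2i


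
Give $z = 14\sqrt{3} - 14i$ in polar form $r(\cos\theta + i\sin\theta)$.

r = |z| = sqrt(a^2 + b^2) = sqrt((14*sqrt(3))^2 + (-14)^2) = sqrt(588 + 196) = sqrt(784) = 28
θ = arctan(b/a) = arctan(-14/24.2487) (quadrant-adjusted) = 330°
z = 28(cos 330° + i sin 330°)


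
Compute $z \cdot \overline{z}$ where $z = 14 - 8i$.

z * conjugate(z) = |z|^2 = a^2 + b^2
= 14^2 + (-8)^2 = 260


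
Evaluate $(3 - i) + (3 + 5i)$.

(3 + 3) + (-1 + 5)i = 6 + 4i


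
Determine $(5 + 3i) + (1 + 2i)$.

(5 + 1) + (3 + 2)i = 6 + 5i


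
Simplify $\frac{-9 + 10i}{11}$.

Divisor is real, so divide each part by 11:
= -9/11 + (10/11)i


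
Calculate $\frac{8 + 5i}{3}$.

Divisor is real, so divide each part by 3:
= 8/3 + (5/3)i


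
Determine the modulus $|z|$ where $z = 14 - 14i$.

|z| = sqrt(a^2 + b^2) = sqrt(14^2 + (-14)^2) = sqrt(392) = sqrt(392)


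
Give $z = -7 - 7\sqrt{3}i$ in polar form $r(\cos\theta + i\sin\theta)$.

r = |z| = sqrt(a^2 + b^2) = sqrt((-7)^2 + (-7*sqrt(3))^2) = sqrt(49 + 147) = sqrt(196) = 14
θ = arctan(b/a) = arctan(-12.1244/-7) (quadrant-adjusted) = 240°
z = 14(cos 240° + i sin 240°)


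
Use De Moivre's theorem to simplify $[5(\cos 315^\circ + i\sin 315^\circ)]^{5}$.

By De Moivre: z^n = r^n(cos(nθ) + i sin(nθ))
= 5^5(cos(5*315°) + i sin(5*315°))
= 3125(cos 135° + i sin 135°)
= -3125*sqrt(2)/2 + (3125*sqrt(2)/2)i


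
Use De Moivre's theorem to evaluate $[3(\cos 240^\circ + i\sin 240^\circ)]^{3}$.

By De Moivre: z^n = r^n(cos(nθ) + i sin(nθ))
= 3^3(cos(3*240°) + i sin(3*240°))
= 27(cos 0° + i sin 0°)
= 27


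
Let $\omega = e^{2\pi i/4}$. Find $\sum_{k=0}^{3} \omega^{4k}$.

Since 4 divides 4, ω^4 = (ω^4)^1 = 1^1 = 1, so every term is 1.
Sum = 4 · 1 = 4


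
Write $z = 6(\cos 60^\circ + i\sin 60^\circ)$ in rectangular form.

a = r cos θ = 6 * 1/2 = 3
b = r sin θ = 6 * sqrt(3)/2 = 3*sqrt(3)
z = 3 + 3*sqrt(3)i


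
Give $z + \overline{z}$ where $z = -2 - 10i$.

z + conjugate(z) = (a + bi) + (a - bi) = 2a
= 2 * (-2) = -4


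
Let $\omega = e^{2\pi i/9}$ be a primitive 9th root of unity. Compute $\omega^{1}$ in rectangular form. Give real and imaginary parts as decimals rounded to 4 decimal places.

ω^1 = e^(2πi·1/9) = e^(i·2π/9)
= cos(2π/9) + i sin(2π/9)
= 0.7660 + 0.6428i


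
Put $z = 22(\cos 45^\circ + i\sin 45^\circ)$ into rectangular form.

a = r cos θ = 22 * sqrt(2)/2 = 11*sqrt(2)
b = r sin θ = 22 * sqrt(2)/2 = 11*sqrt(2)
z = 11*sqrt(2) + 11*sqrt(2)i


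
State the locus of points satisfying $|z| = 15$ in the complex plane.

|z| = 15 means sqrt(x^2 + y^2) = 15
This is a circle of radius 15 centered at the origin


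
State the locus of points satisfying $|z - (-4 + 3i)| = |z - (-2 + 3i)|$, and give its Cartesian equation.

|z - z1| = |z - z2| means z is equidistant from z1 and z2,
i.e. the perpendicular bisector of the segment from (-4, 3) to (-2, 3) (midpoint (-3, 3)).
With z = x + yi, square both sides:
(x - (-4))^2 + (y - 3)^2 = (x - (-2))^2 + (y - 3)^2
The x^2 and y^2 terms cancel: 4x + 0y = 13 - 25 = -12
Simplify: x = -3
Locus: Perpendicular bisector of the segment from (-4, 3) to (-2, 3): the line x = -3


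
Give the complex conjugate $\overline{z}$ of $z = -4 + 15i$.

If z = a + bi, then conjugate(z) = a - bi
conjugate(-4 + 15i) = -4 - 15i


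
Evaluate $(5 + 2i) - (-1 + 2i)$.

(5 - (-1)) + (2 - 2)i = 6


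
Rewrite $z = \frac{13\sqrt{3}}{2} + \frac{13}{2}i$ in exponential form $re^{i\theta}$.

r = |z| = sqrt((13*sqrt(3)/2)^2 + (13/2)^2) = sqrt(507/4 + 169/4) = sqrt(169) = 13
θ = arctan(b/a) = arctan(6.5/11.2583) (quadrant-adjusted) = 30° = π/6
z = 13e^(i*π/6)


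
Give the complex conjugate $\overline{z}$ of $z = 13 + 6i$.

If z = a + bi, then conjugate(z) = a - bi
conjugate(13 + 6i) = 13 - 6i


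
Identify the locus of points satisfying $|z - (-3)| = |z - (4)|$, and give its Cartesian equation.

|z - z1| = |z - z2| means z is equidistant from z1 and z2,
i.e. the perpendicular bisector of the segment from (-3, 0) to (4, 0) (midpoint (1/2, 0)).
With z = x + yi, square both sides:
(x - (-3))^2 + (y - 0)^2 = (x - 4)^2 + (y - 0)^2
The x^2 and y^2 terms cancel: 14x + 0y = 16 - 9 = 7
Simplify: x = 1/2
Locus: Perpendicular bisector of the segment from (-3, 0) to (4, 0): the line x = 1/2


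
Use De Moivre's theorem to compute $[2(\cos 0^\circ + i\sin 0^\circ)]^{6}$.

By De Moivre: z^n = r^n(cos(nθ) + i sin(nθ))
= 2^6(cos(6*0°) + i sin(6*0°))
= 64(cos 0° + i sin 0°)
= 64


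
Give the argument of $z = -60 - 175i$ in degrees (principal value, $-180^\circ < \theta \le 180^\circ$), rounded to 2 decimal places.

θ = arctan(b/a) = arctan(-175/-60) (quadrant-adjusted) = -108.92°


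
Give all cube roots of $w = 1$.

|w| = 1, arg(w) = 0°
Root modulus = 1^(1/3) = 1
Root arguments: θ_k = (0° + 360°k)/3 for k = 0, 1, ..., 2
Roots: 1, -1/2 + (sqrt(3)/2)i, -1/2 - (sqrt(3)/2)i


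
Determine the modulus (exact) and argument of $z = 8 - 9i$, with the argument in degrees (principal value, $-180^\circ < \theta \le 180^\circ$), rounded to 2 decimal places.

|z| = sqrt(8^2 + (-9)^2) = sqrt(145)
arg(z) = arctan(b/a) = arctan(-9/8) (quadrant-adjusted) = -48.37°


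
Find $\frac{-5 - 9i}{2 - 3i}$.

Multiply numerator and denominator by conjugate (2 + 3i):
= (-5 - 9i)(2 + 3i) / (2^2 + (-3)^2)
= (17 - 33i) / 13
= 17/13 - (33/13)i


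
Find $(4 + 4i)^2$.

(a + bi)^2 = a^2 - b^2 + 2abi
= 4^2 - 4^2 + 2*4*4i
= 32i


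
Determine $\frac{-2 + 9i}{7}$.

Divisor is real, so divide each part by 7:
= -2/7 + (9/7)i


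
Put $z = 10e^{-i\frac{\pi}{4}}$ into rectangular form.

a = r cos θ = 10 * sqrt(2)/2 = 5*sqrt(2)
b = r sin θ = 10 * -sqrt(2)/2 = -5*sqrt(2)
z = 5*sqrt(2) - 5*sqrt(2)i


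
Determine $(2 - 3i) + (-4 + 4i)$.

(2 + (-4)) + (-3 + 4)i = -2 + i


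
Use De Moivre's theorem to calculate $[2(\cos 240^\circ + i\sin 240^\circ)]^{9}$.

By De Moivre: z^n = r^n(cos(nθ) + i sin(nθ))
= 2^9(cos(9*240°) + i sin(9*240°))
= 512(cos 0° + i sin 0°)
= 512


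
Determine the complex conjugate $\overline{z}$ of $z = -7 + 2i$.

If z = a + bi, then conjugate(z) = a - bi
conjugate(-7 + 2i) = -7 - 2i


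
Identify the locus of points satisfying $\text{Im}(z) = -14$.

Im(z) = y where z = x + yi; the equation y = -14 is satisfied by all points with that y-coordinate
Locus: Horizontal line y = -14


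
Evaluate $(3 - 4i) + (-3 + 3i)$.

(3 + (-3)) + (-4 + 3)i = -i


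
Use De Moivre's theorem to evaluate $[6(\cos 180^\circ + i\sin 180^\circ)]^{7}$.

By De Moivre: z^n = r^n(cos(nθ) + i sin(nθ))
= 6^7(cos(7*180°) + i sin(7*180°))
= 279936(cos 180° + i sin 180°)
= -279936


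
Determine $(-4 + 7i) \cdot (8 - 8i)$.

(a1*a2 - b1*b2) + (a1*b2 + b1*a2)i
= (-32 - (-56)) + (32 + 56)i
= 24 + 88i


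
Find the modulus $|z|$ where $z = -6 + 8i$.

|z| = sqrt(a^2 + b^2) = sqrt((-6)^2 + 8^2) = sqrt(100) = 10


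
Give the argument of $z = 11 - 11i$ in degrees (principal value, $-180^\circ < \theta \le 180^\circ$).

θ = arctan(b/a) = arctan(-11/11) (quadrant-adjusted) = -45°


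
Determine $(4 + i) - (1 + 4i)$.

(4 - 1) + (1 - 4)i = 3 - 3i


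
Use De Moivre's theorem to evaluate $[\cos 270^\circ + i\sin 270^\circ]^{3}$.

By De Moivre: z^n = r^n(cos(nθ) + i sin(nθ))
= 1^3(cos(3*270°) + i sin(3*270°))
= 1(cos 90° + i sin 90°)
= i


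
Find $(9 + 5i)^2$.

(a + bi)^2 = a^2 - b^2 + 2abi
= 9^2 - 5^2 + 2*9*5i
= 56 + 90i


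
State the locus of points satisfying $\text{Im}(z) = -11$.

Im(z) = y where z = x + yi; the equation y = -11 is satisfied by all points with that y-coordinate
Locus: Horizontal line y = -11


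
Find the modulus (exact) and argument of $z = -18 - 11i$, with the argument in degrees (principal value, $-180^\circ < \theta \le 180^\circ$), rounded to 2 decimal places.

|z| = sqrt((-18)^2 + (-11)^2) = sqrt(445)
arg(z) = arctan(b/a) = arctan(-11/-18) (quadrant-adjusted) = -148.57°


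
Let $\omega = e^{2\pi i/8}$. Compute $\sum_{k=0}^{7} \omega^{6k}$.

Let ζ = ω^6 = e^(2πi·6/8). Since 8 ∤ 6, ζ ≠ 1.
Sum = Σ_{k=0}^{7} ζ^k = (ζ^8 - 1)/(ζ - 1) = (ω^{6·8} - 1)/(ζ - 1) = (1 - 1)/(ζ - 1) = 0


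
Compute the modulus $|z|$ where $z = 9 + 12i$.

|z| = sqrt(a^2 + b^2) = sqrt(9^2 + 12^2) = sqrt(225) = 15


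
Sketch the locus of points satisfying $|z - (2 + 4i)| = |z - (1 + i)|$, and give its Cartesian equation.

|z - z1| = |z - z2| means z is equidistant from z1 and z2,
i.e. the perpendicular bisector of the segment from (2, 4) to (1, 1) (midpoint (3/2, 5/2)).
With z = x + yi, square both sides:
(x - 2)^2 + (y - 4)^2 = (x - 1)^2 + (y - 1)^2
The x^2 and y^2 terms cancel: -2x + (-6)y = 2 - 20 = -18
Simplify: x + 3y = 9
Locus: Perpendicular bisector of the segment from (2, 4) to (1, 1): the line x + 3y = 9


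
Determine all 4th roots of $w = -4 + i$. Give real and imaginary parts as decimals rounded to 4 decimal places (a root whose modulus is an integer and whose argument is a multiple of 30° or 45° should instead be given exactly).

|w| = sqrt(17) ≈ 4.123106, arg(w) ≈ 165.963757°
Root modulus = sqrt(17)^(1/4) ≈ 1.424971
Root arguments: θ_k = (arg(w) + 360°k)/4 for k = 0, 1, ..., 3
Compute each root as (root modulus)(cos θ_k + i sin θ_k) using full-precision intermediates, then round to 4 decimal places.
Roots: 1.0674 + 0.9440i, -0.9440 + 1.0674i, -1.0674 - 0.9440i, 0.9440 - 1.0674i


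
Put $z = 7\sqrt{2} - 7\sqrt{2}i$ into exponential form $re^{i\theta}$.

r = |z| = sqrt((7*sqrt(2))^2 + (-7*sqrt(2))^2) = sqrt(98 + 98) = sqrt(196) = 14
θ = arctan(b/a) = arctan(-9.8995/9.8995) (quadrant-adjusted) = -45° = -π/4
z = 14e^(-i*π/4)


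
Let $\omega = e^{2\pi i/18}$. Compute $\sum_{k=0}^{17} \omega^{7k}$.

Let ζ = ω^7 = e^(2πi·7/18). Since 18 ∤ 7, ζ ≠ 1.
Sum = Σ_{k=0}^{17} ζ^k = (ζ^18 - 1)/(ζ - 1) = (ω^{7·18} - 1)/(ζ - 1) = (1 - 1)/(ζ - 1) = 0


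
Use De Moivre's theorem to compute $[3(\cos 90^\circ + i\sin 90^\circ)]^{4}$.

By De Moivre: z^n = r^n(cos(nθ) + i sin(nθ))
= 3^4(cos(4*90°) + i sin(4*90°))
= 81(cos 0° + i sin 0°)
= 81


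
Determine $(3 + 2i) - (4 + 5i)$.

(3 - 4) + (2 - 5)i = -1 - 3i


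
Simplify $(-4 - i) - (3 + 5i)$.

(-4 - 3) + (-1 - 5)i = -7 - 6i


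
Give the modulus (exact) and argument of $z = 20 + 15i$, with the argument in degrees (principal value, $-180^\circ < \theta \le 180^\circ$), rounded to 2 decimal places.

|z| = sqrt(20^2 + 15^2) = 25
arg(z) = arctan(b/a) = arctan(15/20) (quadrant-adjusted) = 36.87°


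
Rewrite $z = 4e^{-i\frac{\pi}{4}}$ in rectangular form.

a = r cos θ = 4 * sqrt(2)/2 = 2*sqrt(2)
b = r sin θ = 4 * -sqrt(2)/2 = -2*sqrt(2)
z = 2*sqrt(2) - 2*sqrt(2)i


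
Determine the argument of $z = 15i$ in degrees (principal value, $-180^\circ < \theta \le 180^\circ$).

a = 0 and b > 0, so z lies on the positive imaginary axis: θ = 90°


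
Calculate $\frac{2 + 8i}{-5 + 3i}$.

Multiply numerator and denominator by conjugate (-5 - 3i):
= (2 + 8i)(-5 - 3i) / ((-5)^2 + 3^2)
= (14 - 46i) / 34
Divide through by 2: (7 - 23i) / 17
= 7/17 - (23/17)i


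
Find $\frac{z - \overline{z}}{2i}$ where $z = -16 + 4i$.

z - conjugate(z) = 2bi
(z - conjugate(z))/(2i) = 2bi/(2i) = b = 4


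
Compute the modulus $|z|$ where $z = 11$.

|z| = sqrt(a^2 + b^2) = sqrt(11^2 + 0^2) = sqrt(121) = 11


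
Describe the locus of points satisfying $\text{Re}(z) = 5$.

Re(z) = x where z = x + yi; the equation x = 5 is satisfied by all points with that x-coordinate
Locus: Vertical line x = 5


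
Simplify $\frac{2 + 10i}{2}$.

Divisor is real, so divide each part by 2:
= 1 + 5i


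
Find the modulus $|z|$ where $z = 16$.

|z| = sqrt(a^2 + b^2) = sqrt(16^2 + 0^2) = sqrt(256) = 16


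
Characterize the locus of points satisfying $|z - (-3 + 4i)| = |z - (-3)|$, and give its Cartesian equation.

|z - z1| = |z - z2| means z is equidistant from z1 and z2,
i.e. the perpendicular bisector of the segment from (-3, 4) to (-3, 0) (midpoint (-3, 2)).
With z = x + yi, square both sides:
(x - (-3))^2 + (y - 4)^2 = (x - (-3))^2 + (y - 0)^2
The x^2 and y^2 terms cancel: 0x + (-8)y = 9 - 25 = -16
Simplify: y = 2
Locus: Perpendicular bisector of the segment from (-3, 4) to (-3, 0): the line y = 2


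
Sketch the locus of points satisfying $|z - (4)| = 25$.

|z - z0| = r describes a circle centered at z0 with radius r
Here z0 = 4 and r = 25
Locus: Circle centered at (4, 0) with radius 25


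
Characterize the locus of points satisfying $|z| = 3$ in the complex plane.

|z| = 3 means sqrt(x^2 + y^2) = 3
This is a circle of radius 3 centered at the origin


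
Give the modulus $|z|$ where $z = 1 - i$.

|z| = sqrt(a^2 + b^2) = sqrt(1^2 + (-1)^2) = sqrt(2) = sqrt(2)


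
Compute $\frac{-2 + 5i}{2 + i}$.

Multiply numerator and denominator by conjugate (2 - i):
= (-2 + 5i)(2 - i) / (2^2 + 1^2)
= (1 + 12i) / 5
= 1/5 + (12/5)i


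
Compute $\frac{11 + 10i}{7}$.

Divisor is real, so divide each part by 7:
= 11/7 + (10/7)i


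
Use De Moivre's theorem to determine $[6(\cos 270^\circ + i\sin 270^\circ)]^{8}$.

By De Moivre: z^n = r^n(cos(nθ) + i sin(nθ))
= 6^8(cos(8*270°) + i sin(8*270°))
= 1679616(cos 0° + i sin 0°)
= 1679616


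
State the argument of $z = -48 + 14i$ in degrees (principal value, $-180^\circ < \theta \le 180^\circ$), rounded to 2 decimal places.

θ = arctan(b/a) = arctan(14/-48) (quadrant-adjusted) = 163.74°


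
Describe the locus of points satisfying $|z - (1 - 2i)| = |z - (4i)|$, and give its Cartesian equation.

|z - z1| = |z - z2| means z is equidistant from z1 and z2,
i.e. the perpendicular bisector of the segment from (1, -2) to (0, 4) (midpoint (1/2, 1)).
With z = x + yi, square both sides:
(x - 1)^2 + (y - (-2))^2 = (x - 0)^2 + (y - 4)^2
The x^2 and y^2 terms cancel: -2x + 12y = 16 - 5 = 11
Simplify: 2x - 12y = -11
Locus: Perpendicular bisector of the segment from (1, -2) to (0, 4): the line 2x - 12y = -11


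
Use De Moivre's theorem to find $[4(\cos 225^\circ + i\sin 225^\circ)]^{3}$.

By De Moivre: z^n = r^n(cos(nθ) + i sin(nθ))
= 4^3(cos(3*225°) + i sin(3*225°))
= 64(cos 315° + i sin 315°)
= 32*sqrt(2) - 32*sqrt(2)i


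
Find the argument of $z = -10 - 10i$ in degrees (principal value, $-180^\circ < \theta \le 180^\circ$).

θ = arctan(b/a) = arctan(-10/-10) (quadrant-adjusted) = -135°


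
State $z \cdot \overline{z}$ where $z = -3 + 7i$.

z * conjugate(z) = |z|^2 = a^2 + b^2
= (-3)^2 + 7^2 = 58


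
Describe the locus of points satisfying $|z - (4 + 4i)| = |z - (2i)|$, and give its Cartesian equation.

|z - z1| = |z - z2| means z is equidistant from z1 and z2,
i.e. the perpendicular bisector of the segment from (4, 4) to (0, 2) (midpoint (2, 3)).
With z = x + yi, square both sides:
(x - 4)^2 + (y - 4)^2 = (x - 0)^2 + (y - 2)^2
The x^2 and y^2 terms cancel: -8x + (-4)y = 4 - 32 = -28
Simplify: 2x + y = 7
Locus: Perpendicular bisector of the segment from (4, 4) to (0, 2): the line 2x + y = 7


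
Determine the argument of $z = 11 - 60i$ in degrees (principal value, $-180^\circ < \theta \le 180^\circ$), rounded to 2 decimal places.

θ = arctan(b/a) = arctan(-60/11) (quadrant-adjusted) = -79.61°


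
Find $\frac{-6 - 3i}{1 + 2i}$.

Multiply numerator and denominator by conjugate (1 - 2i):
= (-6 - 3i)(1 - 2i) / (1^2 + 2^2)
= (-12 + 9i) / 5
= -12/5 + (9/5)i


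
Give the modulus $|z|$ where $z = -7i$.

|z| = sqrt(a^2 + b^2) = sqrt(0^2 + (-7)^2) = sqrt(49) = 7


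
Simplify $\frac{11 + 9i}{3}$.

Divisor is real, so divide each part by 3:
= 11/3 + 3i


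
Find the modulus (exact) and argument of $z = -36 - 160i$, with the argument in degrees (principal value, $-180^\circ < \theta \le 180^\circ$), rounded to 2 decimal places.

|z| = sqrt((-36)^2 + (-160)^2) = 164
arg(z) = arctan(b/a) = arctan(-160/-36) (quadrant-adjusted) = -102.68°


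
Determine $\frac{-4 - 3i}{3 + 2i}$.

Multiply numerator and denominator by conjugate (3 - 2i):
= (-4 - 3i)(3 - 2i) / (3^2 + 2^2)
= (-18 - i) / 13
= -18/13 - (1/13)i


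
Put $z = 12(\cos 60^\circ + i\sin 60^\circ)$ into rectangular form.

a = r cos θ = 12 * 1/2 = 6
b = r sin θ = 12 * sqrt(3)/2 = 6*sqrt(3)
z = 6 + 6*sqrt(3)i


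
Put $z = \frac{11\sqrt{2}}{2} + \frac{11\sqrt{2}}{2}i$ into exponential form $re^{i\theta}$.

r = |z| = sqrt((11*sqrt(2)/2)^2 + (11*sqrt(2)/2)^2) = sqrt(121/2 + 121/2) = sqrt(121) = 11
θ = arctan(b/a) = arctan(7.7782/7.7782) (quadrant-adjusted) = 45° = π/4
z = 11e^(i*π/4)


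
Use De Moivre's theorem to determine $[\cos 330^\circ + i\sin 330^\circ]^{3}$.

By De Moivre: z^n = r^n(cos(nθ) + i sin(nθ))
= 1^3(cos(3*330°) + i sin(3*330°))
= 1(cos 270° + i sin 270°)
= -i


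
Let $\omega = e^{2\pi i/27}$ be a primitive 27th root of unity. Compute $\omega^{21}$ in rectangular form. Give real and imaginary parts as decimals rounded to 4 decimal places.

ω^21 = e^(2πi·21/27) = e^(i·14π/9)
= cos(14π/9) + i sin(14π/9)
= 0.1736 - 0.9848i


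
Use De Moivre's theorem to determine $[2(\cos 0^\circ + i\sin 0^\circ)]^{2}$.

By De Moivre: z^n = r^n(cos(nθ) + i sin(nθ))
= 2^2(cos(2*0°) + i sin(2*0°))
= 4(cos 0° + i sin 0°)
= 4


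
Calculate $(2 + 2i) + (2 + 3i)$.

(2 + 2) + (2 + 3)i = 4 + 5i


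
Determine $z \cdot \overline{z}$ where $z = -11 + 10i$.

z * conjugate(z) = |z|^2 = a^2 + b^2
= (-11)^2 + 10^2 = 221


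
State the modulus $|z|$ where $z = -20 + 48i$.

|z| = sqrt(a^2 + b^2) = sqrt((-20)^2 + 48^2) = sqrt(2704) = 52


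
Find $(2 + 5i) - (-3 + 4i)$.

(2 - (-3)) + (5 - 4)i = 5 + i


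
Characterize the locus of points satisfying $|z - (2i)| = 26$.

|z - z0| = r describes a circle centered at z0 with radius r
Here z0 = 2i and r = 26
Locus: Circle centered at (0, 2) with radius 26


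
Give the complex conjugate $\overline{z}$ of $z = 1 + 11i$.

If z = a + bi, then conjugate(z) = a - bi
conjugate(1 + 11i) = 1 - 11i


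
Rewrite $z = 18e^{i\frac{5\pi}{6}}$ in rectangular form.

a = r cos θ = 18 * -sqrt(3)/2 = -9*sqrt(3)
b = r sin θ = 18 * 1/2 = 9
z = -9*sqrt(3) + 9i


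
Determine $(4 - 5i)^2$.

(a + bi)^2 = a^2 - b^2 + 2abi
= 4^2 - (-5)^2 + 2*4*(-5)i
= -9 - 40i


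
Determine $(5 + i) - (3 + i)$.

(5 - 3) + (1 - 1)i = 2


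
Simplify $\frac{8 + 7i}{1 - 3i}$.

Multiply numerator and denominator by conjugate (1 + 3i):
= (8 + 7i)(1 + 3i) / (1^2 + (-3)^2)
= (-13 + 31i) / 10
= -13/10 + (31/10)i


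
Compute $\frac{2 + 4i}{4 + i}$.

Multiply numerator and denominator by conjugate (4 - i):
= (2 + 4i)(4 - i) / (4^2 + 1^2)
= (12 + 14i) / 17
= 12/17 + (14/17)i


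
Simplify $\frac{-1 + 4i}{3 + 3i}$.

Multiply numerator and denominator by conjugate (3 - 3i):
= (-1 + 4i)(3 - 3i) / (3^2 + 3^2)
= (9 + 15i) / 18
Divide through by 3: (3 + 5i) / 6
= 1/2 + (5/6)i


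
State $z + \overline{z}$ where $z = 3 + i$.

z + conjugate(z) = (a + bi) + (a - bi) = 2a
= 2 * 3 = 6


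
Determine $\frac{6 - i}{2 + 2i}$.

Multiply numerator and denominator by conjugate (2 - 2i):
= (6 - i)(2 - 2i) / (2^2 + 2^2)
= (10 - 14i) / 8
Divide through by 2: (5 - 7i) / 4
= 5/4 - (7/4)i


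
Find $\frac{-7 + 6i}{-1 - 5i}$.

Multiply numerator and denominator by conjugate (-1 + 5i):
= (-7 + 6i)(-1 + 5i) / ((-1)^2 + (-5)^2)
= (-23 - 41i) / 26
= -23/26 - (41/26)i


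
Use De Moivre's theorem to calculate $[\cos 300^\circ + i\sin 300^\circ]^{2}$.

By De Moivre: z^n = r^n(cos(nθ) + i sin(nθ))
= 1^2(cos(2*300°) + i sin(2*300°))
= 1(cos 240° + i sin 240°)
= -1/2 - (sqrt(3)/2)i


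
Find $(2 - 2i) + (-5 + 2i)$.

(2 + (-5)) + (-2 + 2)i = -3


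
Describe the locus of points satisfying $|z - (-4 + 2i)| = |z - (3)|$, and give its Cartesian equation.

|z - z1| = |z - z2| means z is equidistant from z1 and z2,
i.e. the perpendicular bisector of the segment from (-4, 2) to (3, 0) (midpoint (-1/2, 1)).
With z = x + yi, square both sides:
(x - (-4))^2 + (y - 2)^2 = (x - 3)^2 + (y - 0)^2
The x^2 and y^2 terms cancel: 14x + (-4)y = 9 - 20 = -11
Simplify: 14x - 4y = -11
Locus: Perpendicular bisector of the segment from (-4, 2) to (3, 0): the line 14x - 4y = -11


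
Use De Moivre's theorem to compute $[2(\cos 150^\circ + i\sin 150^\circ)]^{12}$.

By De Moivre: z^n = r^n(cos(nθ) + i sin(nθ))
= 2^12(cos(12*150°) + i sin(12*150°))
= 4096(cos 0° + i sin 0°)
= 4096


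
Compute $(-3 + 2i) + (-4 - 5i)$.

(-3 + (-4)) + (2 + (-5))i = -7 - 3i


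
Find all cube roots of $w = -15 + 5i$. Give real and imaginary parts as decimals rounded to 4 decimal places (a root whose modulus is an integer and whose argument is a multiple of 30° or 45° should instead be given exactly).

|w| = sqrt(250) ≈ 15.811388, arg(w) ≈ 161.565051°
Root modulus = sqrt(250)^(1/3) ≈ 2.509901
Root arguments: θ_k = (arg(w) + 360°k)/3 for k = 0, 1, ..., 2
Compute each root as (root modulus)(cos θ_k + i sin θ_k) using full-precision intermediates, then round to 4 decimal places.
Roots: 1.4804 + 2.0268i, -2.4955 + 0.2687i, 1.0151 - 2.2955i


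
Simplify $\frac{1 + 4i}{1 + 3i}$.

Multiply numerator and denominator by conjugate (1 - 3i):
= (1 + 4i)(1 - 3i) / (1^2 + 3^2)
= (13 + i) / 10
= 13/10 + (1/10)i


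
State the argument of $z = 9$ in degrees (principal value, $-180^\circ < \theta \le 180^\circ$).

b = 0 and a > 0, so z lies on the positive real axis: θ = 0°


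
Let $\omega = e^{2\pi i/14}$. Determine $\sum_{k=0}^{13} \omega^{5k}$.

Let ζ = ω^5 = e^(2πi·5/14). Since 14 ∤ 5, ζ ≠ 1.
Sum = Σ_{k=0}^{13} ζ^k = (ζ^14 - 1)/(ζ - 1) = (ω^{5·14} - 1)/(ζ - 1) = (1 - 1)/(ζ - 1) = 0


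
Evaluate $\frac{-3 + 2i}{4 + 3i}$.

Multiply numerator and denominator by conjugate (4 - 3i):
= (-3 + 2i)(4 - 3i) / (4^2 + 3^2)
= (-6 + 17i) / 25
= -6/25 + (17/25)i


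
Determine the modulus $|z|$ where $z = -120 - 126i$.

|z| = sqrt(a^2 + b^2) = sqrt((-120)^2 + (-126)^2) = sqrt(30276) = 174


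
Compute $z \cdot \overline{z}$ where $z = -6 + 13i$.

z * conjugate(z) = |z|^2 = a^2 + b^2
= (-6)^2 + 13^2 = 205


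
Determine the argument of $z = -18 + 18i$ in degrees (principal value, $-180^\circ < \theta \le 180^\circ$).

θ = arctan(b/a) = arctan(18/-18) (quadrant-adjusted) = 135°


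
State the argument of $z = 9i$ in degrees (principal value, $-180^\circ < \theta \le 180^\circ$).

a = 0 and b > 0, so z lies on the positive imaginary axis: θ = 90°


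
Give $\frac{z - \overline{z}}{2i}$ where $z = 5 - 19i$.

z - conjugate(z) = 2bi
(z - conjugate(z))/(2i) = 2bi/(2i) = b = -19


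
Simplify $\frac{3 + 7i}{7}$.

Divisor is real, so divide each part by 7:
= 3/7 + i


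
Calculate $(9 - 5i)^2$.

(a + bi)^2 = a^2 - b^2 + 2abi
= 9^2 - (-5)^2 + 2*9*(-5)i
= 56 - 90i


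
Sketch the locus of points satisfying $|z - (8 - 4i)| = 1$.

|z - z0| = r describes a circle centered at z0 with radius r
Here z0 = 8 - 4i and r = 1
Locus: Circle centered at (8, -4) with radius 1
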